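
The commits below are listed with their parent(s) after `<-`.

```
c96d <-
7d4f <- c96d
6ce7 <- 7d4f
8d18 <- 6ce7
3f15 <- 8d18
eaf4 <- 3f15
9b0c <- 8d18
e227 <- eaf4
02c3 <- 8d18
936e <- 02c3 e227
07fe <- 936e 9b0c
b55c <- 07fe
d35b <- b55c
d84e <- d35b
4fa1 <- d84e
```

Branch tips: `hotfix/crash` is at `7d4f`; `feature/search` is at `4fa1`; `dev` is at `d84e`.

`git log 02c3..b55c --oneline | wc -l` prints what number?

Reachable from b55c: {02c3, 07fe, 3f15, 6ce7, 7d4f, 8d18, 936e, 9b0c, b55c, c96d, e227, eaf4}.
Reachable from 02c3: {02c3, 6ce7, 7d4f, 8d18, c96d}.
In b55c's history but not 02c3's: {07fe, 3f15, 936e, 9b0c, b55c, e227, eaf4} — 7 commits.

7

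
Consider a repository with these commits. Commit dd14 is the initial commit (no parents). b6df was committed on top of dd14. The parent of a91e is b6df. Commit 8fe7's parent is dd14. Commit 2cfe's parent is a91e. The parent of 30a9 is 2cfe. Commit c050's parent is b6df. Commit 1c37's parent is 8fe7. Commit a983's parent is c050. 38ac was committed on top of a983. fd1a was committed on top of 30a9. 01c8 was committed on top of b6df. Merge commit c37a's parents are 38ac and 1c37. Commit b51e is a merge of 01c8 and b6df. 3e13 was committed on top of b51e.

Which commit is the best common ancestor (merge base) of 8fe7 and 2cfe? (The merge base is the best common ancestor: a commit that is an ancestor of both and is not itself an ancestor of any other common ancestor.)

Ancestors of 8fe7: {8fe7, dd14}.
Ancestors of 2cfe: {2cfe, a91e, b6df, dd14}.
Common ancestors: {dd14}.
The only common ancestor is dd14, so it is the merge base.

dd14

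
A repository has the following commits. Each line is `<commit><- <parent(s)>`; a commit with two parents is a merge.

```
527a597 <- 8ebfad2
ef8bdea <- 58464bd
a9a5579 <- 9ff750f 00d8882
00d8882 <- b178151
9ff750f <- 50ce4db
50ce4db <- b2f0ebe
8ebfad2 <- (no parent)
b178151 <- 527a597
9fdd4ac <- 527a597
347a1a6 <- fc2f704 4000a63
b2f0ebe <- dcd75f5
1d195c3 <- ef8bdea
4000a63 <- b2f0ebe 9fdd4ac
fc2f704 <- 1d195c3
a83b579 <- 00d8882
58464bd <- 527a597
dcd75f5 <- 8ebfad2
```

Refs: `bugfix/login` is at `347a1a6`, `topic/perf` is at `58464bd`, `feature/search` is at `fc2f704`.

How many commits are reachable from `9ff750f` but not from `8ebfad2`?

Reachable from 9ff750f: {50ce4db, 8ebfad2, 9ff750f, b2f0ebe, dcd75f5}.
Reachable from 8ebfad2: {8ebfad2}.
In 9ff750f's history but not 8ebfad2's: {50ce4db, 9ff750f, b2f0ebe, dcd75f5} — 4 commits.

4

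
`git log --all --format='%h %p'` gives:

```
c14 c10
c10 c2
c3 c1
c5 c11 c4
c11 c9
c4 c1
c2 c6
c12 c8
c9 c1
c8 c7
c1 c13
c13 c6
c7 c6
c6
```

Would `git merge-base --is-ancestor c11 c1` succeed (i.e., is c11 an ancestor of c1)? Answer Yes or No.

No

Ancestors of c1: {c1, c13, c6}.
c11 is not in that set, so it is not an ancestor of c1.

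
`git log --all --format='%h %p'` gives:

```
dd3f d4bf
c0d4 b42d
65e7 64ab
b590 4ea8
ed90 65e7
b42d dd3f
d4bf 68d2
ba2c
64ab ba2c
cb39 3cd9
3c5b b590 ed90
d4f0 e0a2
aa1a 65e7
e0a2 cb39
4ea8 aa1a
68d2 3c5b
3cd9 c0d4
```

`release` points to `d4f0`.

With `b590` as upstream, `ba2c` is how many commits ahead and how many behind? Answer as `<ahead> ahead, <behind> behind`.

0 ahead, 5 behind

Reachable from ba2c: {ba2c}.
Reachable from b590: {4ea8, 64ab, 65e7, aa1a, b590, ba2c}.
Only in ba2c's history (ahead): {} — 0.
Only in b590's history (behind): {4ea8, 64ab, 65e7, aa1a, b590} — 5.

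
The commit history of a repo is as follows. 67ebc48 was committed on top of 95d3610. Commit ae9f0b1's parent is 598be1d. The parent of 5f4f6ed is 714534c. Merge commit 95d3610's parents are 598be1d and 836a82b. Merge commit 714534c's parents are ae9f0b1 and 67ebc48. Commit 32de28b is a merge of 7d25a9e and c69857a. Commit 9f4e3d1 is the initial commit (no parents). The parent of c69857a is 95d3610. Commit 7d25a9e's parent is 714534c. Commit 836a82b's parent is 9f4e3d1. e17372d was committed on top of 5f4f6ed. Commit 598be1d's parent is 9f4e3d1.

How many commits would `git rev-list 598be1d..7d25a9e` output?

6

Reachable from 7d25a9e: {598be1d, 67ebc48, 714534c, 7d25a9e, 836a82b, 95d3610, 9f4e3d1, ae9f0b1}.
Reachable from 598be1d: {598be1d, 9f4e3d1}.
In 7d25a9e's history but not 598be1d's: {67ebc48, 714534c, 7d25a9e, 836a82b, 95d3610, ae9f0b1} — 6 commits.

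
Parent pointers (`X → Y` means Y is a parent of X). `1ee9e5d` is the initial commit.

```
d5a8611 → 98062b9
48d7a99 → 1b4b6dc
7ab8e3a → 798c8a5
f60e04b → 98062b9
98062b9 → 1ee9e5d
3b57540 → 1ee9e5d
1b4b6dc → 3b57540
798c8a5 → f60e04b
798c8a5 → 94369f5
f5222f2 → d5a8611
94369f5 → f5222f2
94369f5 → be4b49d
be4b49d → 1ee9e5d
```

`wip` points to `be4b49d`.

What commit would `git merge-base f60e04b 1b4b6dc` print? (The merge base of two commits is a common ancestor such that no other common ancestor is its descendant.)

Ancestors of f60e04b: {1ee9e5d, 98062b9, f60e04b}.
Ancestors of 1b4b6dc: {1b4b6dc, 1ee9e5d, 3b57540}.
Common ancestors: {1ee9e5d}.
The only common ancestor is 1ee9e5d, so it is the merge base.

1ee9e5d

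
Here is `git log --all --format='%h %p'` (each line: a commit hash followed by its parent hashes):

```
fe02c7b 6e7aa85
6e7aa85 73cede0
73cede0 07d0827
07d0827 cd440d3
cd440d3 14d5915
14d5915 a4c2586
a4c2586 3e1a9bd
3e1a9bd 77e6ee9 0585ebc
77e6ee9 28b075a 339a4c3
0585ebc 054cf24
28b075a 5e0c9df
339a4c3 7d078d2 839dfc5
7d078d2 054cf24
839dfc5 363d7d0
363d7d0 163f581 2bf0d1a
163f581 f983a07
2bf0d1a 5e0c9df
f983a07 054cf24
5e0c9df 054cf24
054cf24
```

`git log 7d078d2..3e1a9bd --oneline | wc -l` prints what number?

11

Reachable from 3e1a9bd: {054cf24, 0585ebc, 163f581, 28b075a, 2bf0d1a, 339a4c3, 363d7d0, 3e1a9bd, 5e0c9df, 77e6ee9, 7d078d2, 839dfc5, f983a07}.
Reachable from 7d078d2: {054cf24, 7d078d2}.
In 3e1a9bd's history but not 7d078d2's: {0585ebc, 163f581, 28b075a, 2bf0d1a, 339a4c3, 363d7d0, 3e1a9bd, 5e0c9df, 77e6ee9, 839dfc5, f983a07} — 11 commits.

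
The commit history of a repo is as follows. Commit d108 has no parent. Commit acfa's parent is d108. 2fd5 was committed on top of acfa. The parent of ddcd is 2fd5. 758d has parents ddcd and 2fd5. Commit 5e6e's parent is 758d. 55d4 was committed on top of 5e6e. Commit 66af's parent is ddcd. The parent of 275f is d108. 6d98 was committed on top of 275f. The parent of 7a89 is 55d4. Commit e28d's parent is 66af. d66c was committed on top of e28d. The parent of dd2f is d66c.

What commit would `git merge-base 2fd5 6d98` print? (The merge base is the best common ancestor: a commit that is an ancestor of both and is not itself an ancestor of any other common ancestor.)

Ancestors of 2fd5: {2fd5, acfa, d108}.
Ancestors of 6d98: {275f, 6d98, d108}.
Common ancestors: {d108}.
The only common ancestor is d108, so it is the merge base.

d108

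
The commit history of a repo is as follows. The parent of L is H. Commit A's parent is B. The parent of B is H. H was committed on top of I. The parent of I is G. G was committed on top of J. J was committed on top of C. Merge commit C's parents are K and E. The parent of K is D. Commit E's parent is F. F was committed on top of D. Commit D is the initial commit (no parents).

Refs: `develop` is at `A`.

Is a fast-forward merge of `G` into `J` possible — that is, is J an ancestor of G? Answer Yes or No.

A fast-forward from J to G is possible iff J is an ancestor of G.
Ancestors of G: {C, D, E, F, G, J, K}.
J is among them, so fast-forward is possible.

Yes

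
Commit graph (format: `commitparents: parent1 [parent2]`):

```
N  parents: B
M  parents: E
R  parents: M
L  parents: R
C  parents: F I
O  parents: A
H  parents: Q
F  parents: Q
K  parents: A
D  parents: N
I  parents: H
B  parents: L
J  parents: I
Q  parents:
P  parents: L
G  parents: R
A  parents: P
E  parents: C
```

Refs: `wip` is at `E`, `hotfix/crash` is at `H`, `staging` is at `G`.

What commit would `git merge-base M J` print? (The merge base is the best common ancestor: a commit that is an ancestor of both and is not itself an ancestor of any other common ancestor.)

I

Ancestors of M: {C, E, F, H, I, M, Q}.
Ancestors of J: {H, I, J, Q}.
Common ancestors: {H, I, Q}.
Among these, I is not an ancestor of any other common ancestor — it is the merge base.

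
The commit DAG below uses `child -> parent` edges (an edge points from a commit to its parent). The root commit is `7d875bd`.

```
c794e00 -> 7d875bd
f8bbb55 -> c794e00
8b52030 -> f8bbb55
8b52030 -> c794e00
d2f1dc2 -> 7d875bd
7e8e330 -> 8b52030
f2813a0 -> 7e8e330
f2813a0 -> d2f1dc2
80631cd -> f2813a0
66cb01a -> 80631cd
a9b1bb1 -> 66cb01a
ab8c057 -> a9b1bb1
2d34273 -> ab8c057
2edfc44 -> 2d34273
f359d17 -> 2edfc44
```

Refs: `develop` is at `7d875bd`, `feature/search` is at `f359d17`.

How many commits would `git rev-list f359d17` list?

Walking parent pointers from f359d17: reachable set = {2d34273, 2edfc44, 66cb01a, 7d875bd, 7e8e330, 80631cd, 8b52030, a9b1bb1, ab8c057, c794e00, d2f1dc2, f2813a0, f359d17, f8bbb55}.
That is 14 commits.

14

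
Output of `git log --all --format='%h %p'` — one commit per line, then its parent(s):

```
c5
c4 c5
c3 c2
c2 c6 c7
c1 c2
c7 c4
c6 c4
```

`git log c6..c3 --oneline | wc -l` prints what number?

Reachable from c3: {c2, c3, c4, c5, c6, c7}.
Reachable from c6: {c4, c5, c6}.
In c3's history but not c6's: {c2, c3, c7} — 3 commits.

3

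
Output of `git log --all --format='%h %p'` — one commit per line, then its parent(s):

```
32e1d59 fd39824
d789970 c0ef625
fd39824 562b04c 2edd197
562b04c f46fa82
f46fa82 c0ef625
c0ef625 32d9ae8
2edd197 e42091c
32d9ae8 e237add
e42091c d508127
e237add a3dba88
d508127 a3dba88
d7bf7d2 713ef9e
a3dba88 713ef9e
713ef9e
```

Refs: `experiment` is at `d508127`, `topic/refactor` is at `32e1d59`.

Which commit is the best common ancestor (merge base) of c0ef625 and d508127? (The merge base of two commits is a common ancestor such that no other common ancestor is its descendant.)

Ancestors of c0ef625: {32d9ae8, 713ef9e, a3dba88, c0ef625, e237add}.
Ancestors of d508127: {713ef9e, a3dba88, d508127}.
Common ancestors: {713ef9e, a3dba88}.
Among these, a3dba88 is not an ancestor of any other common ancestor — it is the merge base.

a3dba88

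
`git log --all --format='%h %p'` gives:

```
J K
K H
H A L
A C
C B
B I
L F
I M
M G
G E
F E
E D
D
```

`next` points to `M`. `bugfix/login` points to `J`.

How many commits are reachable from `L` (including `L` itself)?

Walking parent pointers from L: reachable set = {D, E, F, L}.
That is 4 commits.

4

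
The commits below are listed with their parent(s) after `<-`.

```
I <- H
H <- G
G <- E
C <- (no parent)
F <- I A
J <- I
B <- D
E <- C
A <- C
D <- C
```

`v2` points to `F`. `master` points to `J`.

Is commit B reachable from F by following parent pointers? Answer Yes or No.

No

Ancestors of F: {A, C, E, F, G, H, I}.
B is not in that set, so it is not an ancestor of F.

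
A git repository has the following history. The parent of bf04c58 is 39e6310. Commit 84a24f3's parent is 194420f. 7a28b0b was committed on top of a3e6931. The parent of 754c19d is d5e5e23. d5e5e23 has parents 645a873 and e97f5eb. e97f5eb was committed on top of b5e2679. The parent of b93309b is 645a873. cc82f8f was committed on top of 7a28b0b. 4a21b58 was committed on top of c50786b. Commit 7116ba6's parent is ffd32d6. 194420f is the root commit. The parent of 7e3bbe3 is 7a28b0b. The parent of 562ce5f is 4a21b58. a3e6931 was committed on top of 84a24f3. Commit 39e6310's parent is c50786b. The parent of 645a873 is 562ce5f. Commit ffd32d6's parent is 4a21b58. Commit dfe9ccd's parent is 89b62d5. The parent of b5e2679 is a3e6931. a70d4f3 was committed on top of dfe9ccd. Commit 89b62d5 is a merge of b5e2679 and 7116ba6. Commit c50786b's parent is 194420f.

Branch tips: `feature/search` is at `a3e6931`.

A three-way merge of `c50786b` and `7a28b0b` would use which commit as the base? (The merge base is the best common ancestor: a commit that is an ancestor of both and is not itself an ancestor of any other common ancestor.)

194420f

Ancestors of c50786b: {194420f, c50786b}.
Ancestors of 7a28b0b: {194420f, 7a28b0b, 84a24f3, a3e6931}.
Common ancestors: {194420f}.
The only common ancestor is 194420f, so it is the merge base.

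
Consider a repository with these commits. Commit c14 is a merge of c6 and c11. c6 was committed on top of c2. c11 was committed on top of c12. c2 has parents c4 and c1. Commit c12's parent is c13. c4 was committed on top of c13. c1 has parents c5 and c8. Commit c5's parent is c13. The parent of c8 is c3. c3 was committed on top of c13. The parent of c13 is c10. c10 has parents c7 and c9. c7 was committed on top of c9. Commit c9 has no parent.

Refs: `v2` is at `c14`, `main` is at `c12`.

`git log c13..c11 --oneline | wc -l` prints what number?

Reachable from c11: {c10, c11, c12, c13, c7, c9}.
Reachable from c13: {c10, c13, c7, c9}.
In c11's history but not c13's: {c11, c12} — 2 commits.

2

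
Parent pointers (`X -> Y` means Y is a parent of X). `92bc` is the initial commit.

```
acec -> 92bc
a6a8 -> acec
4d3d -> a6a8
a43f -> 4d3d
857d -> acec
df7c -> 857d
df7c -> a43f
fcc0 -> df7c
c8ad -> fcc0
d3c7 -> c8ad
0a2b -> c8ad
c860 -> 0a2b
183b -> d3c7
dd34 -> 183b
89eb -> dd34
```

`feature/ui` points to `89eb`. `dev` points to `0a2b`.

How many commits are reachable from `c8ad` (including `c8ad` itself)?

9

Walking parent pointers from c8ad: reachable set = {4d3d, 857d, 92bc, a43f, a6a8, acec, c8ad, df7c, fcc0}.
That is 9 commits.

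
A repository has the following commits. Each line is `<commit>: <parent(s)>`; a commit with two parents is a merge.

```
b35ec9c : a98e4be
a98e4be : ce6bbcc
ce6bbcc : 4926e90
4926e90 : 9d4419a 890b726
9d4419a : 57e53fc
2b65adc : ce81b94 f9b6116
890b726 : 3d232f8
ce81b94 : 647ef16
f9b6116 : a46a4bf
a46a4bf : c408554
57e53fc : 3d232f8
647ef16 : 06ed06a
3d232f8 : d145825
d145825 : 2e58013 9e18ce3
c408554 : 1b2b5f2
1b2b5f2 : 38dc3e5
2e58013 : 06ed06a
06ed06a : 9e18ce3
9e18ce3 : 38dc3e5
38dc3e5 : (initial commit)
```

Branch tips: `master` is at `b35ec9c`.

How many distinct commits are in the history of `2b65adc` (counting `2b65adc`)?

Walking parent pointers from 2b65adc: reachable set = {06ed06a, 1b2b5f2, 2b65adc, 38dc3e5, 647ef16, 9e18ce3, a46a4bf, c408554, ce81b94, f9b6116}.
That is 10 commits.

10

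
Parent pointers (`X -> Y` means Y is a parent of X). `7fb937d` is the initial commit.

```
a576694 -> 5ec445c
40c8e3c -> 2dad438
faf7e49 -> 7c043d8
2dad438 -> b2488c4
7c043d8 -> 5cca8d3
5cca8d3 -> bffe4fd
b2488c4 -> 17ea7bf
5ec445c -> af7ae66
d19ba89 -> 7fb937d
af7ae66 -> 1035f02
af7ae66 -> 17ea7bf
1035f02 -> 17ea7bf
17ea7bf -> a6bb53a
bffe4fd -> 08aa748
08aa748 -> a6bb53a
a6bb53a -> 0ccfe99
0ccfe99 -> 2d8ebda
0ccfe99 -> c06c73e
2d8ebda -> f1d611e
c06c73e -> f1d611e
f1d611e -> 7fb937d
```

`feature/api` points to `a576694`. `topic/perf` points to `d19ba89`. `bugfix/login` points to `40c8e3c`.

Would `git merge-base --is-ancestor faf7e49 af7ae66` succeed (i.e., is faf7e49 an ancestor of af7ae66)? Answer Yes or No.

No

Ancestors of af7ae66: {0ccfe99, 1035f02, 17ea7bf, 2d8ebda, 7fb937d, a6bb53a, af7ae66, c06c73e, f1d611e}.
faf7e49 is not in that set, so it is not an ancestor of af7ae66.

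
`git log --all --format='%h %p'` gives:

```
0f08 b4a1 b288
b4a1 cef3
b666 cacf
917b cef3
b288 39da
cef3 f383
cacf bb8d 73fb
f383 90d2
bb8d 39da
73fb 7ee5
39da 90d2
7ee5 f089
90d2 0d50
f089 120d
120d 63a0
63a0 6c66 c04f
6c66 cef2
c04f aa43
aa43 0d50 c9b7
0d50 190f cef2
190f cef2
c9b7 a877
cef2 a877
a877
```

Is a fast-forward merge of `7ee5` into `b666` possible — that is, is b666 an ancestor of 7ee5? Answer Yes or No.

A fast-forward from b666 to 7ee5 is possible iff b666 is an ancestor of 7ee5.
Ancestors of 7ee5: {0d50, 120d, 190f, 63a0, 6c66, 7ee5, a877, aa43, c04f, c9b7, cef2, f089}.
b666 is not among them, so fast-forward is not possible.

No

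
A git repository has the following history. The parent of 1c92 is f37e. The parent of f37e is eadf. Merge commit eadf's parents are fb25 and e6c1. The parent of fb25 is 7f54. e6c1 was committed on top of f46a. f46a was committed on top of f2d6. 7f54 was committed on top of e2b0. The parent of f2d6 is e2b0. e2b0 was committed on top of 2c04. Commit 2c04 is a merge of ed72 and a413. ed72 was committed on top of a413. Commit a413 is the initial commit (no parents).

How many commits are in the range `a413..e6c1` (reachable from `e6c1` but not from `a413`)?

Reachable from e6c1: {2c04, a413, e2b0, e6c1, ed72, f2d6, f46a}.
Reachable from a413: {a413}.
In e6c1's history but not a413's: {2c04, e2b0, e6c1, ed72, f2d6, f46a} — 6 commits.

6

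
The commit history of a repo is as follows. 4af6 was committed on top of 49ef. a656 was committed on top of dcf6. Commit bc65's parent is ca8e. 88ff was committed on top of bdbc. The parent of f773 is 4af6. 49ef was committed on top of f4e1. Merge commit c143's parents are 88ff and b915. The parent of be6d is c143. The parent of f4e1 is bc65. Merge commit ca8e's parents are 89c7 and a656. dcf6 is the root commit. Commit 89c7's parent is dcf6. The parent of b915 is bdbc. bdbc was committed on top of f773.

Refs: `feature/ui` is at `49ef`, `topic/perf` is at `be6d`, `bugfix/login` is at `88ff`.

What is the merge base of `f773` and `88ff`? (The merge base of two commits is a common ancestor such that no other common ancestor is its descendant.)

f773

Ancestors of f773: {49ef, 4af6, 89c7, a656, bc65, ca8e, dcf6, f4e1, f773}.
Ancestors of 88ff: {49ef, 4af6, 88ff, 89c7, a656, bc65, bdbc, ca8e, dcf6, f4e1, f773}.
Common ancestors: {49ef, 4af6, 89c7, a656, bc65, ca8e, dcf6, f4e1, f773}.
Among these, f773 is not an ancestor of any other common ancestor — it is the merge base.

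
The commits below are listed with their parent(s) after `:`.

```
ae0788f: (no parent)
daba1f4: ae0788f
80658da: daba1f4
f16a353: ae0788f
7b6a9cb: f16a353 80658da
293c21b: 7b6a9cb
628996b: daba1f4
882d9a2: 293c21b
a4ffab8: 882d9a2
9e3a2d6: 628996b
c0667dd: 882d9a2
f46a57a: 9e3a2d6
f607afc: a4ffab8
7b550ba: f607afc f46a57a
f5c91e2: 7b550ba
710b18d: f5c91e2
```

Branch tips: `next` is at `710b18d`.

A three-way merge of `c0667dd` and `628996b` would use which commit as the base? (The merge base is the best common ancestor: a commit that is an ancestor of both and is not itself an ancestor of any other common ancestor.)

daba1f4

Ancestors of c0667dd: {293c21b, 7b6a9cb, 80658da, 882d9a2, ae0788f, c0667dd, daba1f4, f16a353}.
Ancestors of 628996b: {628996b, ae0788f, daba1f4}.
Common ancestors: {ae0788f, daba1f4}.
Among these, daba1f4 is not an ancestor of any other common ancestor — it is the merge base.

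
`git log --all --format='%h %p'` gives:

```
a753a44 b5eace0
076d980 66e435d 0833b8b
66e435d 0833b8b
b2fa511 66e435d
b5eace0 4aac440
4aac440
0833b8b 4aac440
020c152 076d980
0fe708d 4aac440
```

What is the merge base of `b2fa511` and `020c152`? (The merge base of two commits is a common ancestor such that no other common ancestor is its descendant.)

Ancestors of b2fa511: {0833b8b, 4aac440, 66e435d, b2fa511}.
Ancestors of 020c152: {020c152, 076d980, 0833b8b, 4aac440, 66e435d}.
Common ancestors: {0833b8b, 4aac440, 66e435d}.
Among these, 66e435d is not an ancestor of any other common ancestor — it is the merge base.

66e435d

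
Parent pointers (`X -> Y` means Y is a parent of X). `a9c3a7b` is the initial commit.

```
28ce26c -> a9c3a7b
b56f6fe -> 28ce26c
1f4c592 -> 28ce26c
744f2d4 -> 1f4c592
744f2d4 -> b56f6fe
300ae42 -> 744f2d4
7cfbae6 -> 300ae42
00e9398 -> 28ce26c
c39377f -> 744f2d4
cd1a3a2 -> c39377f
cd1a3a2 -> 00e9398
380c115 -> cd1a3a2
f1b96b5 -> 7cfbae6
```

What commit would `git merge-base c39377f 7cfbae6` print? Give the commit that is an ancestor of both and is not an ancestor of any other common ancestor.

Ancestors of c39377f: {1f4c592, 28ce26c, 744f2d4, a9c3a7b, b56f6fe, c39377f}.
Ancestors of 7cfbae6: {1f4c592, 28ce26c, 300ae42, 744f2d4, 7cfbae6, a9c3a7b, b56f6fe}.
Common ancestors: {1f4c592, 28ce26c, 744f2d4, a9c3a7b, b56f6fe}.
Among these, 744f2d4 is not an ancestor of any other common ancestor — it is the merge base.

744f2d4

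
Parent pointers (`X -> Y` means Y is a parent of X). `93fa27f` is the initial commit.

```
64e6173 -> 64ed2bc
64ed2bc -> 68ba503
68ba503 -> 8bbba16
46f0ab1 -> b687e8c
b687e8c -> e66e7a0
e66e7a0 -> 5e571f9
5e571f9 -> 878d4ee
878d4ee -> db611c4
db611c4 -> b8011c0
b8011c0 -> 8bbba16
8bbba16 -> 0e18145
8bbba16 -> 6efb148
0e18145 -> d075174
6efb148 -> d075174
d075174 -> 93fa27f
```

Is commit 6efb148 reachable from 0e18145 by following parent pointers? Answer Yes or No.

Ancestors of 0e18145: {0e18145, 93fa27f, d075174}.
6efb148 is not in that set, so it is not an ancestor of 0e18145.

No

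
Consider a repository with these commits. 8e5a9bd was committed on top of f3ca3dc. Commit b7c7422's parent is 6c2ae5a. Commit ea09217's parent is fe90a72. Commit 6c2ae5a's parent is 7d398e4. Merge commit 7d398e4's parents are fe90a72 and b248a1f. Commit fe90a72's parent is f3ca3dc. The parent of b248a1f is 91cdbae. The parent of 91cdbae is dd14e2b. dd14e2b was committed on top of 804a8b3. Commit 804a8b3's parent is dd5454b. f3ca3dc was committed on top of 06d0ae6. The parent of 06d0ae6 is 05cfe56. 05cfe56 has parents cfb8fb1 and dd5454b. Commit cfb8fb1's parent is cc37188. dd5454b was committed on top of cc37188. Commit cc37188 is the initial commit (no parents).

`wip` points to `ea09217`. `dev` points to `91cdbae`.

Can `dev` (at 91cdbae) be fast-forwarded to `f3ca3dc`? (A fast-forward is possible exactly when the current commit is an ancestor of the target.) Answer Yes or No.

A fast-forward from 91cdbae to f3ca3dc is possible iff 91cdbae is an ancestor of f3ca3dc.
Ancestors of f3ca3dc: {05cfe56, 06d0ae6, cc37188, cfb8fb1, dd5454b, f3ca3dc}.
91cdbae is not among them, so fast-forward is not possible.

No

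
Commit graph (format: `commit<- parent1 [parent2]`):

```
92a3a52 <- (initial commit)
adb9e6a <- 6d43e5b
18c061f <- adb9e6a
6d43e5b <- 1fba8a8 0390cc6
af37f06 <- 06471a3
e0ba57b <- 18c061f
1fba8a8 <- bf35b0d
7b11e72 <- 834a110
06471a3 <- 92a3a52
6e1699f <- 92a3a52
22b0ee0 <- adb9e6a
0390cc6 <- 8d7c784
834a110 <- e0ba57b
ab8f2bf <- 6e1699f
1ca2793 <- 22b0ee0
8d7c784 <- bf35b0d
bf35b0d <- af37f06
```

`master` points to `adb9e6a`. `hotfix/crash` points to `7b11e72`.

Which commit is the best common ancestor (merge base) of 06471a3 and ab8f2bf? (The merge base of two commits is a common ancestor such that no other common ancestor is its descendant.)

92a3a52

Ancestors of 06471a3: {06471a3, 92a3a52}.
Ancestors of ab8f2bf: {6e1699f, 92a3a52, ab8f2bf}.
Common ancestors: {92a3a52}.
The only common ancestor is 92a3a52, so it is the merge base.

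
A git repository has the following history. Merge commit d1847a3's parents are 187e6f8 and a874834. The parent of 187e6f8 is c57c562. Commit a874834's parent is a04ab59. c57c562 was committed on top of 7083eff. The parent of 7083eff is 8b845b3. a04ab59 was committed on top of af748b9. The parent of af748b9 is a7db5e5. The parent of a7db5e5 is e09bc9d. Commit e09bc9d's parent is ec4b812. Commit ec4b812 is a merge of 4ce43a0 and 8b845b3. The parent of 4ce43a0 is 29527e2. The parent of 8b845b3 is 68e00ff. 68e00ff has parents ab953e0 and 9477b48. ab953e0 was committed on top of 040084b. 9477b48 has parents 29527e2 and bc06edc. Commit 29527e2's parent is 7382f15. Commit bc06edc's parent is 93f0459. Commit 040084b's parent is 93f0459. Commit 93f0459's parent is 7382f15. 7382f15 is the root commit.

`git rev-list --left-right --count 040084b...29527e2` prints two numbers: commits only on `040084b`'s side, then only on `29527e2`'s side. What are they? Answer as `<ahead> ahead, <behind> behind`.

Reachable from 040084b: {040084b, 7382f15, 93f0459}.
Reachable from 29527e2: {29527e2, 7382f15}.
Only in 040084b's history (ahead): {040084b, 93f0459} — 2.
Only in 29527e2's history (behind): {29527e2} — 1.

2 ahead, 1 behind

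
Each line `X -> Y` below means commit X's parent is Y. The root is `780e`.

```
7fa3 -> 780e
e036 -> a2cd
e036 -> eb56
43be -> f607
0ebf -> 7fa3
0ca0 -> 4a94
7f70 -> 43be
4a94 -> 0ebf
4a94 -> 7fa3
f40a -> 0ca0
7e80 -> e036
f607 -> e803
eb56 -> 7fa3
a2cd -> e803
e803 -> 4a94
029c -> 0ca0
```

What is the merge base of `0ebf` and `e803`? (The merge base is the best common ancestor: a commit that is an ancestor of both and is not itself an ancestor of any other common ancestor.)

0ebf

Ancestors of 0ebf: {0ebf, 780e, 7fa3}.
Ancestors of e803: {0ebf, 4a94, 780e, 7fa3, e803}.
Common ancestors: {0ebf, 780e, 7fa3}.
Among these, 0ebf is not an ancestor of any other common ancestor — it is the merge base.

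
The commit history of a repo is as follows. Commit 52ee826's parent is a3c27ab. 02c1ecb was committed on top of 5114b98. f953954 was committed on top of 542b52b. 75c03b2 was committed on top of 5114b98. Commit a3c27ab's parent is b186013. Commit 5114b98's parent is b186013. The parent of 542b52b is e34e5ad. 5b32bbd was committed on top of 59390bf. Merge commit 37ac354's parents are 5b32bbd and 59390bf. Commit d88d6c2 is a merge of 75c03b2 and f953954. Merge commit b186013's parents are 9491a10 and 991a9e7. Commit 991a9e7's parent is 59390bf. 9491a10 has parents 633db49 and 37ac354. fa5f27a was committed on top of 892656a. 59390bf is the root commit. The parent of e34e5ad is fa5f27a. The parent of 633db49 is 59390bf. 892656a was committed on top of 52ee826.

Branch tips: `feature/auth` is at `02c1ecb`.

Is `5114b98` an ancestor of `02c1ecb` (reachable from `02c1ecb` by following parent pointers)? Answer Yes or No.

Yes

Ancestors of 02c1ecb (commits reachable by following parents): {02c1ecb, 37ac354, 5114b98, 59390bf, 5b32bbd, 633db49, 9491a10, 991a9e7, b186013}.
5114b98 is in that set, so it is an ancestor of 02c1ecb.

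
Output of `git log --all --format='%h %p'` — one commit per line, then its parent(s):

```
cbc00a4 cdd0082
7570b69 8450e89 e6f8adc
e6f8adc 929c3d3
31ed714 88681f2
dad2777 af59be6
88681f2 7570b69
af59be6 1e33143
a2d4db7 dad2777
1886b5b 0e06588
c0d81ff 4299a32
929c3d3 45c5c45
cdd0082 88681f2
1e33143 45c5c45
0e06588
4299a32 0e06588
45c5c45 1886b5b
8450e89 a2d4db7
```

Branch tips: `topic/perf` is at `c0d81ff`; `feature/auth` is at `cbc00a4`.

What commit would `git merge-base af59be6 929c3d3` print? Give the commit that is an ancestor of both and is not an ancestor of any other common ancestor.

Ancestors of af59be6: {0e06588, 1886b5b, 1e33143, 45c5c45, af59be6}.
Ancestors of 929c3d3: {0e06588, 1886b5b, 45c5c45, 929c3d3}.
Common ancestors: {0e06588, 1886b5b, 45c5c45}.
Among these, 45c5c45 is not an ancestor of any other common ancestor — it is the merge base.

45c5c45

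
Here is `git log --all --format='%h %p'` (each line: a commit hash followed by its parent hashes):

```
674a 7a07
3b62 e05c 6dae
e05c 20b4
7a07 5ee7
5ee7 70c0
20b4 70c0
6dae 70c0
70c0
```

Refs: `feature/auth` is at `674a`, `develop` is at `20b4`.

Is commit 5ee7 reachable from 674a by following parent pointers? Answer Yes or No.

Ancestors of 674a (commits reachable by following parents): {5ee7, 674a, 70c0, 7a07}.
5ee7 is in that set, so it is an ancestor of 674a.

Yes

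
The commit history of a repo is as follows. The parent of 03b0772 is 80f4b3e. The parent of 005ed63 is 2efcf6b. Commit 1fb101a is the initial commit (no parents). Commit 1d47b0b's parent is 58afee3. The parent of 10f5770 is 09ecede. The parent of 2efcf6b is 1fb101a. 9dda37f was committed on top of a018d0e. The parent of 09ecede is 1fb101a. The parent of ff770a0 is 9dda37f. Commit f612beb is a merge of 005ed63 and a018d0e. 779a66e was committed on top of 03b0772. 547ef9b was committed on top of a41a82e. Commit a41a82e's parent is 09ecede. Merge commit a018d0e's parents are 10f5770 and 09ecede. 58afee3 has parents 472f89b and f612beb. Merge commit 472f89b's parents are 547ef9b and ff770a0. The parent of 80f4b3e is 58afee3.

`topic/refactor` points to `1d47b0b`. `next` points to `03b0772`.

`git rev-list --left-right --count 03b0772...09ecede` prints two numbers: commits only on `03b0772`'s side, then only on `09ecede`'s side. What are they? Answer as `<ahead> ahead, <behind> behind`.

Reachable from 03b0772: {005ed63, 03b0772, 09ecede, 10f5770, 1fb101a, 2efcf6b, 472f89b, 547ef9b, 58afee3, 80f4b3e, 9dda37f, a018d0e, a41a82e, f612beb, ff770a0}.
Reachable from 09ecede: {09ecede, 1fb101a}.
Only in 03b0772's history (ahead): {005ed63, 03b0772, 10f5770, 2efcf6b, 472f89b, 547ef9b, 58afee3, 80f4b3e, 9dda37f, a018d0e, a41a82e, f612beb, ff770a0} — 13.
Only in 09ecede's history (behind): {} — 0.

13 ahead, 0 behind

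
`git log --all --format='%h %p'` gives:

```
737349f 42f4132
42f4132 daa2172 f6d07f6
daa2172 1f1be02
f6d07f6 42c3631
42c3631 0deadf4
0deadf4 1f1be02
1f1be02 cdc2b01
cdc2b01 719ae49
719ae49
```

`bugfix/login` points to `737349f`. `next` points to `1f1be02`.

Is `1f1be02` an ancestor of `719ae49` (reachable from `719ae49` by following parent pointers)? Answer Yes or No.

No

Ancestors of 719ae49: {719ae49}.
1f1be02 is not in that set, so it is not an ancestor of 719ae49.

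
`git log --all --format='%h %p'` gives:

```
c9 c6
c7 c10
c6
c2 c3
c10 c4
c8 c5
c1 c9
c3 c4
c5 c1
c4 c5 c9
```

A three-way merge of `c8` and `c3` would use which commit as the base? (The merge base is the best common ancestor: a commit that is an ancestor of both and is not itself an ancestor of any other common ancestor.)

c5

Ancestors of c8: {c1, c5, c6, c8, c9}.
Ancestors of c3: {c1, c3, c4, c5, c6, c9}.
Common ancestors: {c1, c5, c6, c9}.
Among these, c5 is not an ancestor of any other common ancestor — it is the merge base.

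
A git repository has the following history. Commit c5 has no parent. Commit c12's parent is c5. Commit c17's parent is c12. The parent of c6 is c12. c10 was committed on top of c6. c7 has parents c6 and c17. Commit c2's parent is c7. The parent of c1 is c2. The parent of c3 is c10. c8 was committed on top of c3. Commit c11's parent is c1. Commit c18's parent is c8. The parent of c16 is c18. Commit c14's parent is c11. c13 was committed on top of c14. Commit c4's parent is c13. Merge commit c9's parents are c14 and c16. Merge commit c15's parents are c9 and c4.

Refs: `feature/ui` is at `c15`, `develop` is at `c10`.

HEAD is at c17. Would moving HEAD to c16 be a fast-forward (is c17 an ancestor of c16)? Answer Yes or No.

A fast-forward from c17 to c16 is possible iff c17 is an ancestor of c16.
Ancestors of c16: {c10, c12, c16, c18, c3, c5, c6, c8}.
c17 is not among them, so fast-forward is not possible.

No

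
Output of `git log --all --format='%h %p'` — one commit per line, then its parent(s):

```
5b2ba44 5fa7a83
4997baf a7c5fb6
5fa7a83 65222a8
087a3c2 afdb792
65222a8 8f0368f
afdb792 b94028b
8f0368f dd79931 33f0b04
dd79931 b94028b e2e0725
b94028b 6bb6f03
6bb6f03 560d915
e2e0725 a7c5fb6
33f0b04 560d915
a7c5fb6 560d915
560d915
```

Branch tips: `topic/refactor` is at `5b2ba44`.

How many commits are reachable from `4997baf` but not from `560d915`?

Reachable from 4997baf: {4997baf, 560d915, a7c5fb6}.
Reachable from 560d915: {560d915}.
In 4997baf's history but not 560d915's: {4997baf, a7c5fb6} — 2 commits.

2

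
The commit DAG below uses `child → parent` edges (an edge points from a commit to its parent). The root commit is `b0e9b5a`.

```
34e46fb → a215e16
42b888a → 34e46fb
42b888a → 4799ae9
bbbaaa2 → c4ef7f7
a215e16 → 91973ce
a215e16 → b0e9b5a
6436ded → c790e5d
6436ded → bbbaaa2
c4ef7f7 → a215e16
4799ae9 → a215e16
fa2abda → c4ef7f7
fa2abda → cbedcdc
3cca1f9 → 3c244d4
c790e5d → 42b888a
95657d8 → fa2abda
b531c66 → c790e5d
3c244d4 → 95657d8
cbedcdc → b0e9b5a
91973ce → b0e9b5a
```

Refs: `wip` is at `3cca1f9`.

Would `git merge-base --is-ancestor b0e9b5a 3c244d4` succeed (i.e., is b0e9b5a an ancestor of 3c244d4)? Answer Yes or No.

Ancestors of 3c244d4 (commits reachable by following parents): {3c244d4, 91973ce, 95657d8, a215e16, b0e9b5a, c4ef7f7, cbedcdc, fa2abda}.
b0e9b5a is in that set, so it is an ancestor of 3c244d4.

Yes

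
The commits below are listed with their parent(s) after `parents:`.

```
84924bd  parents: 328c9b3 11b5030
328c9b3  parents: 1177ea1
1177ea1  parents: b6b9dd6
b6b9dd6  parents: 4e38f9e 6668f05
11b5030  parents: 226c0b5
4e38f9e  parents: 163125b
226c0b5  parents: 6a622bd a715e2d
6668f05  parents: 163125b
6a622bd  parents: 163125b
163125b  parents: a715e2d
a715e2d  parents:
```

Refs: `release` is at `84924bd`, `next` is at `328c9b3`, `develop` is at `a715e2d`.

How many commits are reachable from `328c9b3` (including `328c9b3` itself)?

Walking parent pointers from 328c9b3: reachable set = {1177ea1, 163125b, 328c9b3, 4e38f9e, 6668f05, a715e2d, b6b9dd6}.
That is 7 commits.

7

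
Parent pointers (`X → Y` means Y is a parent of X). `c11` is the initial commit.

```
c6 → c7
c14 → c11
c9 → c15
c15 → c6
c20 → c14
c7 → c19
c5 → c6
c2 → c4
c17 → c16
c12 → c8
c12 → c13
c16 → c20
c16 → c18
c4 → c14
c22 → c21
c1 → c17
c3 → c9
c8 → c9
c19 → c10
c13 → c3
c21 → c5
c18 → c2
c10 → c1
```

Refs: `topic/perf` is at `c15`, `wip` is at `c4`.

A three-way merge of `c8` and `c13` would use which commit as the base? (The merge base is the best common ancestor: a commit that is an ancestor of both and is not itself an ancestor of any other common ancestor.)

c9

Ancestors of c8: {c1, c10, c11, c14, c15, c16, c17, c18, c19, c2, c20, c4, c6, c7, c8, c9}.
Ancestors of c13: {c1, c10, c11, c13, c14, c15, c16, c17, c18, c19, c2, c20, c3, c4, c6, c7, c9}.
Common ancestors: {c1, c10, c11, c14, c15, c16, c17, c18, c19, c2, c20, c4, c6, c7, c9}.
Among these, c9 is not an ancestor of any other common ancestor — it is the merge base.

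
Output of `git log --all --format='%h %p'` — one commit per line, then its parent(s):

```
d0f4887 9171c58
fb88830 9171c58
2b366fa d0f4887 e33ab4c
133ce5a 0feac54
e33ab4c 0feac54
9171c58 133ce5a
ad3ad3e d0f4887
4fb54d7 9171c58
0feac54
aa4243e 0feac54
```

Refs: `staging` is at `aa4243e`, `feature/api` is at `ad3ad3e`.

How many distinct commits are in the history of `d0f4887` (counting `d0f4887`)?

4

Walking parent pointers from d0f4887: reachable set = {0feac54, 133ce5a, 9171c58, d0f4887}.
That is 4 commits.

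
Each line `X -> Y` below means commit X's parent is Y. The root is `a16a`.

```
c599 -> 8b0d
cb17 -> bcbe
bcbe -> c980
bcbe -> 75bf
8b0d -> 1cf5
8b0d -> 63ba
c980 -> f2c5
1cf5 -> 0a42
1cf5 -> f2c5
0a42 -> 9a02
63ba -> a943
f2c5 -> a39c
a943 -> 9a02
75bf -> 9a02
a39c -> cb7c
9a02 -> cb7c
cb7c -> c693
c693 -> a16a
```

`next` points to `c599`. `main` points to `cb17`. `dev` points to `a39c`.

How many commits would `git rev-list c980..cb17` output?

4

Reachable from cb17: {75bf, 9a02, a16a, a39c, bcbe, c693, c980, cb17, cb7c, f2c5}.
Reachable from c980: {a16a, a39c, c693, c980, cb7c, f2c5}.
In cb17's history but not c980's: {75bf, 9a02, bcbe, cb17} — 4 commits.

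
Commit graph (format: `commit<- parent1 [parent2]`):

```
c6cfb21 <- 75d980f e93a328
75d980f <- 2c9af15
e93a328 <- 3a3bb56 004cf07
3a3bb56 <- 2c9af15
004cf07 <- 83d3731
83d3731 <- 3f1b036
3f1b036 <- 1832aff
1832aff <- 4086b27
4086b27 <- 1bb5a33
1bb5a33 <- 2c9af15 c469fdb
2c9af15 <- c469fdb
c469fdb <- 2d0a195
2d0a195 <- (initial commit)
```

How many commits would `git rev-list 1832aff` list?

Walking parent pointers from 1832aff: reachable set = {1832aff, 1bb5a33, 2c9af15, 2d0a195, 4086b27, c469fdb}.
That is 6 commits.

6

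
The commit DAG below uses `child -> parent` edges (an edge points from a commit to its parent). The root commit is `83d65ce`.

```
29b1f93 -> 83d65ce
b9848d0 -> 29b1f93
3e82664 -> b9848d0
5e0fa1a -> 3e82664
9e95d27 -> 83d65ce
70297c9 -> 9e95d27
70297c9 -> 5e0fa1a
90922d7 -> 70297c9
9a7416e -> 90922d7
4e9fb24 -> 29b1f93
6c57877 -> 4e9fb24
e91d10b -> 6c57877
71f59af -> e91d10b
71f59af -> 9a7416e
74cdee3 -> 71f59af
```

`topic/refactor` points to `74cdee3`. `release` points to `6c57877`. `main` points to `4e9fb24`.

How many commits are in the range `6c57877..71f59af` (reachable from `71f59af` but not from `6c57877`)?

Reachable from 71f59af: {29b1f93, 3e82664, 4e9fb24, 5e0fa1a, 6c57877, 70297c9, 71f59af, 83d65ce, 90922d7, 9a7416e, 9e95d27, b9848d0, e91d10b}.
Reachable from 6c57877: {29b1f93, 4e9fb24, 6c57877, 83d65ce}.
In 71f59af's history but not 6c57877's: {3e82664, 5e0fa1a, 70297c9, 71f59af, 90922d7, 9a7416e, 9e95d27, b9848d0, e91d10b} — 9 commits.

9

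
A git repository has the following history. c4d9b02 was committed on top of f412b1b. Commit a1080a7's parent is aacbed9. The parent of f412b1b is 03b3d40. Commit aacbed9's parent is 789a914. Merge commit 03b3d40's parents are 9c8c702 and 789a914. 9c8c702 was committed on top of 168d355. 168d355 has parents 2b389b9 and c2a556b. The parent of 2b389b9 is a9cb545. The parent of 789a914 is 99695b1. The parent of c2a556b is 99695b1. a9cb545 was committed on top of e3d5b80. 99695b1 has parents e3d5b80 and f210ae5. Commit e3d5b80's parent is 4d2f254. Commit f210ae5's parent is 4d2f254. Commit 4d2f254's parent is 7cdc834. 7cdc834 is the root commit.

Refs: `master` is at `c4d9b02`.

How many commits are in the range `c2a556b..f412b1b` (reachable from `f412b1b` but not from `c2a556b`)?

Reachable from f412b1b: {03b3d40, 168d355, 2b389b9, 4d2f254, 789a914, 7cdc834, 99695b1, 9c8c702, a9cb545, c2a556b, e3d5b80, f210ae5, f412b1b}.
Reachable from c2a556b: {4d2f254, 7cdc834, 99695b1, c2a556b, e3d5b80, f210ae5}.
In f412b1b's history but not c2a556b's: {03b3d40, 168d355, 2b389b9, 789a914, 9c8c702, a9cb545, f412b1b} — 7 commits.

7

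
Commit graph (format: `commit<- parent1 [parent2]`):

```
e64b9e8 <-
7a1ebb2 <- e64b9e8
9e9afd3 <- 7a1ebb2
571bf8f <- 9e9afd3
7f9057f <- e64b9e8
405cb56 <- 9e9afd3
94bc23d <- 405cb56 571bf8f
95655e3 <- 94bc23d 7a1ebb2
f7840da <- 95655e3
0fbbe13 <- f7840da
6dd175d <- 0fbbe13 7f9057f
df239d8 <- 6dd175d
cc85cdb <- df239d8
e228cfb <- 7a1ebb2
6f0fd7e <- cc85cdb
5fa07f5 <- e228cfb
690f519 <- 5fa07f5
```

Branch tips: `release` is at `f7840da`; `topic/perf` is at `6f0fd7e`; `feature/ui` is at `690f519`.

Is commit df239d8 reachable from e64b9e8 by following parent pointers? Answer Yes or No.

No

Ancestors of e64b9e8: {e64b9e8}.
df239d8 is not in that set, so it is not an ancestor of e64b9e8.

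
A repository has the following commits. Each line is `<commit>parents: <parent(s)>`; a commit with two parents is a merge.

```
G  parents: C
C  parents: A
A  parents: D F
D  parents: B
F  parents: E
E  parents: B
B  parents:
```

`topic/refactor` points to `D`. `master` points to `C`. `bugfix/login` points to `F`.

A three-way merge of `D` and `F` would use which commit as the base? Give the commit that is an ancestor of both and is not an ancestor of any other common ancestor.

B

Ancestors of D: {B, D}.
Ancestors of F: {B, E, F}.
Common ancestors: {B}.
The only common ancestor is B, so it is the merge base.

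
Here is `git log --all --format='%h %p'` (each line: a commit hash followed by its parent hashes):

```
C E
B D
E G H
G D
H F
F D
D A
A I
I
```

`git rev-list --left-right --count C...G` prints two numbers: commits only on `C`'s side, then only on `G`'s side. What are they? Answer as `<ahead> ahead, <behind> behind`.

Reachable from C: {A, C, D, E, F, G, H, I}.
Reachable from G: {A, D, G, I}.
Only in C's history (ahead): {C, E, F, H} — 4.
Only in G's history (behind): {} — 0.

4 ahead, 0 behind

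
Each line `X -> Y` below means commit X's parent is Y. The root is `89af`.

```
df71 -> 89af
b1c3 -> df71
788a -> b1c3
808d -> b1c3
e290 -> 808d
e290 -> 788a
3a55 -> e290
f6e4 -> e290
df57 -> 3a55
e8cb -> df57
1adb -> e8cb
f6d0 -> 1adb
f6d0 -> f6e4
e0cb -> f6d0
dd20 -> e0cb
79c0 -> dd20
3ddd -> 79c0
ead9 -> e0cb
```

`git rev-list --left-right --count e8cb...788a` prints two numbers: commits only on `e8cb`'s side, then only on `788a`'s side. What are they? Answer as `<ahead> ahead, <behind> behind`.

5 ahead, 0 behind

Reachable from e8cb: {3a55, 788a, 808d, 89af, b1c3, df57, df71, e290, e8cb}.
Reachable from 788a: {788a, 89af, b1c3, df71}.
Only in e8cb's history (ahead): {3a55, 808d, df57, e290, e8cb} — 5.
Only in 788a's history (behind): {} — 0.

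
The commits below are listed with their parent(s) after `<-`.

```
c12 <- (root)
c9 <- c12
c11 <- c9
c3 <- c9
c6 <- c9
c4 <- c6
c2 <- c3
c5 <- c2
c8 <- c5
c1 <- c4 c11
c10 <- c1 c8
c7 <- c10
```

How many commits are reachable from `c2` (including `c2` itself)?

4

Walking parent pointers from c2: reachable set = {c12, c2, c3, c9}.
That is 4 commits.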